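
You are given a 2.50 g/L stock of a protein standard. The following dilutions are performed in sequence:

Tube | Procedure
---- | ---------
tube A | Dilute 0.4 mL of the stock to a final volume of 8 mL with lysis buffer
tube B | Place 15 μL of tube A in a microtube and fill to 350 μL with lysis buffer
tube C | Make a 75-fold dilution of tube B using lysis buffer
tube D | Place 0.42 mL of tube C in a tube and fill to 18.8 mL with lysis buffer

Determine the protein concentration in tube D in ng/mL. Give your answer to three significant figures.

1.60 ng/mL

Step 1: 0.4 mL brought to 8 mL → factor 8/0.4 = 20
Step 2: 15 μL brought to 350 μL → factor 350/15 = 23.333
Step 3: 75-fold → factor 75
Step 4: 0.42 mL brought to 18.8 mL → factor 18.8/0.42 = 44.762
Overall dilution factor = 20 × 23.333 × 75 × 44.762 = 1.5667 × 10^6
Final = 2.50 g/L / 1.5667 × 10^6 = 1.596 × 10^-6 g/L = 1.60 ng/mL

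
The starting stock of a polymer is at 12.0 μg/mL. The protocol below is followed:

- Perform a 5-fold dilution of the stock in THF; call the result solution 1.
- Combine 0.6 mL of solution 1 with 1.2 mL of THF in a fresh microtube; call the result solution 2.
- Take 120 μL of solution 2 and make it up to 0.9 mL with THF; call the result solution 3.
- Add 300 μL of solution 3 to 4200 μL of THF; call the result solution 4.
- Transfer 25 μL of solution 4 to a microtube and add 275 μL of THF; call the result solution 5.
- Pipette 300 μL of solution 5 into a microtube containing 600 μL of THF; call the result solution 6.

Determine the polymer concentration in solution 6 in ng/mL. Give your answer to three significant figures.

0.198 ng/mL

Step 1: 5-fold → factor 5
Step 2: 0.6 mL + 1.2 mL = 1.8 mL total → factor 1.8/0.6 = 3
Step 3: 120 μL brought to 0.9 mL → factor 900/120 = 7.5
Step 4: 300 μL + 4200 μL = 4500 μL total → factor 4500/300 = 15
Step 5: 25 μL + 275 μL = 300 μL total → factor 300/25 = 12
Step 6: 300 μL + 600 μL = 900 μL total → factor 900/300 = 3
Overall dilution factor = 5 × 3 × 7.5 × 15 × 12 × 3 = 60750
Final = 12.0 μg/mL / 60750 = 0.0001975 μg/mL = 0.198 ng/mL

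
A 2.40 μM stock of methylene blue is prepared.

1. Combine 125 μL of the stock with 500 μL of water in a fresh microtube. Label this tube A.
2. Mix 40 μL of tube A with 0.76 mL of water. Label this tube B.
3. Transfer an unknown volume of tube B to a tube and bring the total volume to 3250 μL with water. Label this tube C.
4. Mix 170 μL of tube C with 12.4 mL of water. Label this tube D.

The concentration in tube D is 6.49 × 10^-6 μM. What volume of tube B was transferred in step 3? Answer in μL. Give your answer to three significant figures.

65.0 μL

Step 1: 125 μL + 500 μL = 625 μL total → factor 625/125 = 5
Step 2: 40 μL + 0.76 mL = 800 μL total → factor 800/40 = 20
Step 3: v brought to 3250 μL → factor = 3250 μL/v
Step 4: 170 μL + 12.4 mL = 12570 μL total → factor 12570/170 = 73.941
Product of known-step factors = 7394.1
Overall factor = 2.40 μM / (6.49 × 10^-6 μM) = 3.698 × 10^5
Step-3 factor = 3.698 × 10^5 / 7394.1 = 50.013
v = 3250 μL / 50.013 = 65.0 μL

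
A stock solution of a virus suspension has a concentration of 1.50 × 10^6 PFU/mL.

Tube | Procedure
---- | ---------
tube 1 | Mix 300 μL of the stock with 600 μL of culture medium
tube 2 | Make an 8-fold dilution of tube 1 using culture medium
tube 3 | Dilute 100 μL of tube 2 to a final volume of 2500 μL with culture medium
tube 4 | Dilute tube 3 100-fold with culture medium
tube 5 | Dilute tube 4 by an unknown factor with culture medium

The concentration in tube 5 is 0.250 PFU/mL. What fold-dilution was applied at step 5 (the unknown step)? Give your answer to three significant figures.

Step 1: 300 μL + 600 μL = 900 μL total → factor 900/300 = 3
Step 2: 8-fold → factor 8
Step 3: 100 μL brought to 2500 μL → factor 2500/100 = 25
Step 4: 100-fold → factor 100
Step 5: unknown factor x
Product of known-step factors = 60000
Overall factor = 1.50 × 10^6 PFU/mL / (0.250 PFU/mL) = 6 × 10^6
x = 6 × 10^6 / 60000 = 100

100-fold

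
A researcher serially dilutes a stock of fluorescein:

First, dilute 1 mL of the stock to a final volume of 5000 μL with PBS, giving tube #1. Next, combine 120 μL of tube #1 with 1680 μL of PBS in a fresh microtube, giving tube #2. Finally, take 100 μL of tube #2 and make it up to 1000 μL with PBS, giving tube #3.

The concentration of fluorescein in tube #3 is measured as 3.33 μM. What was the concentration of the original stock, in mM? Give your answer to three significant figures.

2.50 mM

Step 1: 1 mL brought to 5000 μL → factor 5/1 = 5
Step 2: 120 μL + 1680 μL = 1800 μL total → factor 1800/120 = 15
Step 3: 100 μL brought to 1000 μL → factor 1000/100 = 10
Overall dilution factor = 5 × 15 × 10 = 750
Stock = 3.33 μM × 750 = 2498 μM = 2.50 mM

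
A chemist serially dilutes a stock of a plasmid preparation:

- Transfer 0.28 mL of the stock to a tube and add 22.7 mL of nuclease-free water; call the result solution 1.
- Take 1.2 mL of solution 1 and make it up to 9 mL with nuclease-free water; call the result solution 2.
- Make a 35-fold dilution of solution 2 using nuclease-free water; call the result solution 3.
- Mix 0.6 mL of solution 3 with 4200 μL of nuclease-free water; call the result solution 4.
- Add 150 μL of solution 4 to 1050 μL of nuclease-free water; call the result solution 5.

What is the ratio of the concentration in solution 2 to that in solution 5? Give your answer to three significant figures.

Step 1: 0.28 mL + 22.7 mL = 22.98 mL total → factor 22.98/0.28 = 82.071
Step 2: 1.2 mL brought to 9 mL → factor 9/1.2 = 7.5
Step 3: 35-fold → factor 35
Step 4: 0.6 mL + 4200 μL = 4.8 mL total → factor 4.8/0.6 = 8
Step 5: 150 μL + 1050 μL = 1200 μL total → factor 1200/150 = 8
Dilution factor to solution 2 = 615.54; to solution 5 = 1.3788 × 10^6
[solution 2]/[solution 5] = (factor to solution 5)/(factor to solution 2) = 1.3788 × 10^6/615.54 = 2.24 × 10^3

2.24 × 10^3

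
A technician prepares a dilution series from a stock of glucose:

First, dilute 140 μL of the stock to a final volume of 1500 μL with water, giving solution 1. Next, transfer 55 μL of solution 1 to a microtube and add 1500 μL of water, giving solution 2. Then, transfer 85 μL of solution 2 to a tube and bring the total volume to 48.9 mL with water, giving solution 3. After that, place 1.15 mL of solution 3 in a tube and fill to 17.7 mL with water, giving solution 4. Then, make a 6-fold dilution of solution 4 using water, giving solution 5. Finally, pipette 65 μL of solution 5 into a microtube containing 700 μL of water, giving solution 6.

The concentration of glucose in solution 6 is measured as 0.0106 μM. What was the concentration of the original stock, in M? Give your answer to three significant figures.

2.01 M

Step 1: 140 μL brought to 1500 μL → factor 1500/140 = 10.714
Step 2: 55 μL + 1500 μL = 1555 μL total → factor 1555/55 = 28.273
Step 3: 85 μL brought to 48.9 mL → factor 48900/85 = 575.29
Step 4: 1.15 mL brought to 17.7 mL → factor 17.7/1.15 = 15.391
Step 5: 6-fold → factor 6
Step 6: 65 μL + 700 μL = 765 μL total → factor 765/65 = 11.769
Overall dilution factor = 10.714 × 28.273 × 575.29 × 15.391 × 6 × 11.769 = 1.8941 × 10^8
Stock = 0.0106 μM × 1.8941 × 10^8 = 2.008 × 10^6 μM = 2.01 M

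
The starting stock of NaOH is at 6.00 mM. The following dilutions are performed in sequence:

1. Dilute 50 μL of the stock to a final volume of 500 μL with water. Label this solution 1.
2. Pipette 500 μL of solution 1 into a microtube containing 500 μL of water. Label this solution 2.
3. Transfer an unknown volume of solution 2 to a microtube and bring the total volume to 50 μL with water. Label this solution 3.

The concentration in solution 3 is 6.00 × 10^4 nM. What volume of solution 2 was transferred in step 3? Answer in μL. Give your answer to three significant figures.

Step 1: 50 μL brought to 500 μL → factor 500/50 = 10
Step 2: 500 μL + 500 μL = 1000 μL total → factor 1000/500 = 2
Step 3: v brought to 50 μL → factor = 50 μL/v
Product of known-step factors = 20
Overall factor = 6.00 mM / (6.00 × 10^4 nM) = 100
Step-3 factor = 100 / 20 = 5
v = 50 μL / 5 = 10.0 μL

10.0 μL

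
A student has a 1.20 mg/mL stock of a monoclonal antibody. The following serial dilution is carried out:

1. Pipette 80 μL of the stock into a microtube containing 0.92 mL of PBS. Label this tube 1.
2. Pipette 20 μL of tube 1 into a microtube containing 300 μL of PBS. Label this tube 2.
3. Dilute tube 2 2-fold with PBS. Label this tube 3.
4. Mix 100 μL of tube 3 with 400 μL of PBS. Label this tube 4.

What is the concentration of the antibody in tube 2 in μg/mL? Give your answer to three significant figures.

6.00 μg/mL

Step 1: 80 μL + 0.92 mL = 1000 μL total → factor 1000/80 = 12.5
Step 2: 20 μL + 300 μL = 320 μL total → factor 320/20 = 16
Dilution factor through tube 2 = 12.5 × 16 = 200
[tube 2] = 1.20 mg/mL / 200 = 0.006000 mg/mL = 6.00 μg/mL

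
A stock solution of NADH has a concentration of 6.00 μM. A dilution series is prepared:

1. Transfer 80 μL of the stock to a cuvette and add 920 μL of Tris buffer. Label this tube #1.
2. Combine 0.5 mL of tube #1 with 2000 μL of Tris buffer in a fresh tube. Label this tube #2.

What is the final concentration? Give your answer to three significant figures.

Step 1: 80 μL + 920 μL = 1000 μL total → factor 1000/80 = 12.5
Step 2: 0.5 mL + 2000 μL = 2.5 mL total → factor 2.5/0.5 = 5
Overall dilution factor = 12.5 × 5 = 62.5
Final = 6.00 μM / 62.5 = 0.0960 μM

0.0960 μM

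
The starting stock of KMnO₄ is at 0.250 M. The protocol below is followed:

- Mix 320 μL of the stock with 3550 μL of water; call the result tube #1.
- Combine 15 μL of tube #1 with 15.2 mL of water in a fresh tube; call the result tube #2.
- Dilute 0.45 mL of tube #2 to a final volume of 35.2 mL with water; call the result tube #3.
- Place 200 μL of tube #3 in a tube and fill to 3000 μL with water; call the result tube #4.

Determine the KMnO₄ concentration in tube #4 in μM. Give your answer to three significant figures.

0.0174 μM

Step 1: 320 μL + 3550 μL = 3870 μL total → factor 3870/320 = 12.094
Step 2: 15 μL + 15.2 mL = 15215 μL total → factor 15215/15 = 1014.3
Step 3: 0.45 mL brought to 35.2 mL → factor 35.2/0.45 = 78.222
Step 4: 200 μL brought to 3000 μL → factor 3000/200 = 15
Overall dilution factor = 12.094 × 1014.3 × 78.222 × 15 = 1.4393 × 10^7
Final = 0.250 M / 1.4393 × 10^7 = 1.737 × 10^-8 M = 0.0174 μM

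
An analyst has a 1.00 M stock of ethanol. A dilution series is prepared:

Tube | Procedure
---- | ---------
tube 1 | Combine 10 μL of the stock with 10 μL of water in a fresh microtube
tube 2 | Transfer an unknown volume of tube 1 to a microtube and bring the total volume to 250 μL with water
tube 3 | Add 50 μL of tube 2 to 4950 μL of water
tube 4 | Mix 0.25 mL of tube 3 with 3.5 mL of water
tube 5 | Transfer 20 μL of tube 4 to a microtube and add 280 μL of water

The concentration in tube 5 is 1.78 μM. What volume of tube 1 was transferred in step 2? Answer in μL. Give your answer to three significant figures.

20.0 μL

Step 1: 10 μL + 10 μL = 20 μL total → factor 20/10 = 2
Step 2: v brought to 250 μL → factor = 250 μL/v
Step 3: 50 μL + 4950 μL = 5000 μL total → factor 5000/50 = 100
Step 4: 0.25 mL + 3.5 mL = 3.75 mL total → factor 3.75/0.25 = 15
Step 5: 20 μL + 280 μL = 300 μL total → factor 300/20 = 15
Product of known-step factors = 45000
Overall factor = 1.00 M / (1.78 μM) = 5.618 × 10^5
Step-2 factor = 5.618 × 10^5 / 45000 = 12.484
v = 250 μL / 12.484 = 20.0 μL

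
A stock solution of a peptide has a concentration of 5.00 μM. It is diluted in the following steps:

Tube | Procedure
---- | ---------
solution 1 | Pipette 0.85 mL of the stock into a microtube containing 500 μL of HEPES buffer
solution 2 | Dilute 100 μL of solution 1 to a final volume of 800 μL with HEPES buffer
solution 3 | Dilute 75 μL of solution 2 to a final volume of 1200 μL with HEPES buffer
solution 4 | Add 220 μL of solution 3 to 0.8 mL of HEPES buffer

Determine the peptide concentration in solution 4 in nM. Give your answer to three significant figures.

Step 1: 0.85 mL + 500 μL = 1.35 mL total → factor 1.35/0.85 = 1.5882
Step 2: 100 μL brought to 800 μL → factor 800/100 = 8
Step 3: 75 μL brought to 1200 μL → factor 1200/75 = 16
Step 4: 220 μL + 0.8 mL = 1020 μL total → factor 1020/220 = 4.6364
Overall dilution factor = 1.5882 × 8 × 16 × 4.6364 = 942.55
Final = 5.00 μM / 942.55 = 0.005305 μM = 5.30 nM

5.30 nM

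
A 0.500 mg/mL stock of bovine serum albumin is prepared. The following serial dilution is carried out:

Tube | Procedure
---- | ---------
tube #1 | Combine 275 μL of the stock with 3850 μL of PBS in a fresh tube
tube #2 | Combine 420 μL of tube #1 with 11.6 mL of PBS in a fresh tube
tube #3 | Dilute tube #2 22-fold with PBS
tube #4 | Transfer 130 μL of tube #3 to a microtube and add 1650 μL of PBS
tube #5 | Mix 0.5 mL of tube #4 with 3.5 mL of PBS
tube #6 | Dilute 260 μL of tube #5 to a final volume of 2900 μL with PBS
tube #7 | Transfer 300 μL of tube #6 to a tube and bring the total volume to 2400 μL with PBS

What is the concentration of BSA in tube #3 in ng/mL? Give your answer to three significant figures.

52.9 ng/mL

Step 1: 275 μL + 3850 μL = 4125 μL total → factor 4125/275 = 15
Step 2: 420 μL + 11.6 mL = 12020 μL total → factor 12020/420 = 28.619
Step 3: 22-fold → factor 22
Dilution factor through tube #3 = 15 × 28.619 × 22 = 9444.3
[tube #3] = 0.500 mg/mL / 9444.3 = 5.294 × 10^-5 mg/mL = 52.9 ng/mL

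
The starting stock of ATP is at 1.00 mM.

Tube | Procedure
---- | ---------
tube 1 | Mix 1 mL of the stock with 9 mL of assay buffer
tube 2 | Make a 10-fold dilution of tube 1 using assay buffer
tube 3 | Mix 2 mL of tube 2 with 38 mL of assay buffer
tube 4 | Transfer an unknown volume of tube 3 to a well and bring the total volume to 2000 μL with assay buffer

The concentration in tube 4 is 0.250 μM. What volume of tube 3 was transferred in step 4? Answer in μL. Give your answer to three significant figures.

Step 1: 1 mL + 9 mL = 10 mL total → factor 10/1 = 10
Step 2: 10-fold → factor 10
Step 3: 2 mL + 38 mL = 40 mL total → factor 40/2 = 20
Step 4: v brought to 2000 μL → factor = 2000 μL/v
Product of known-step factors = 2000
Overall factor = 1.00 mM / (0.250 μM) = 4000
Step-4 factor = 4000 / 2000 = 2
v = 2000 μL / 2 = 1.00 × 10^3 μL

1.00 × 10^3 μL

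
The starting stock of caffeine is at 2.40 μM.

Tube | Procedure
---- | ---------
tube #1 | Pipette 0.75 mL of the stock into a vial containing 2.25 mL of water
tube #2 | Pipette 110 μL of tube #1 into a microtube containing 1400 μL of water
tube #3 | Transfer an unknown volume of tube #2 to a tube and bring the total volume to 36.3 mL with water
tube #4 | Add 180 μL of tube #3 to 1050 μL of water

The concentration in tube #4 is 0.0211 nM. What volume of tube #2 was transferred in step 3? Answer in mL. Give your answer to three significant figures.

0.120 mL

Step 1: 0.75 mL + 2.25 mL = 3 mL total → factor 3/0.75 = 4
Step 2: 110 μL + 1400 μL = 1510 μL total → factor 1510/110 = 13.727
Step 3: v brought to 36.3 mL → factor = 36.3 mL/v
Step 4: 180 μL + 1050 μL = 1230 μL total → factor 1230/180 = 6.8333
Product of known-step factors = 375.21
Overall factor = 2.40 μM / (0.0211 nM) = 1.1374 × 10^5
Step-3 factor = 1.1374 × 10^5 / 375.21 = 303.15
v = 36.3 mL / 303.15 = 0.120 mL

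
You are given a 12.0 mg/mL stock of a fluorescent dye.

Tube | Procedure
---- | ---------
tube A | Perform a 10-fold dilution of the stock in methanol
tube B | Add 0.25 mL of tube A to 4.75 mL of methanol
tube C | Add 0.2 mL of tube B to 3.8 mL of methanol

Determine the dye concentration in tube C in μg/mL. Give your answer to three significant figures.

Step 1: 10-fold → factor 10
Step 2: 0.25 mL + 4.75 mL = 5 mL total → factor 5/0.25 = 20
Step 3: 0.2 mL + 3.8 mL = 4 mL total → factor 4/0.2 = 20
Overall dilution factor = 10 × 20 × 20 = 4000
Final = 12.0 mg/mL / 4000 = 0.003000 mg/mL = 3.00 μg/mL

3.00 μg/mL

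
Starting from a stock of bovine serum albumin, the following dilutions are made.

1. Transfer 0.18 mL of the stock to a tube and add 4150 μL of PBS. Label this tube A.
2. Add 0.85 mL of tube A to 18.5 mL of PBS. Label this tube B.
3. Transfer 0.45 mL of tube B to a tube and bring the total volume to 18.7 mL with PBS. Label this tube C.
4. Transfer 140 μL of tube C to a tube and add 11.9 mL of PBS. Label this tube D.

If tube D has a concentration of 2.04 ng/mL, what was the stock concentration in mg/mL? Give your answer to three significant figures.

Step 1: 0.18 mL + 4150 μL = 4.33 mL total → factor 4.33/0.18 = 24.056
Step 2: 0.85 mL + 18.5 mL = 19.35 mL total → factor 19.35/0.85 = 22.765
Step 3: 0.45 mL brought to 18.7 mL → factor 18.7/0.45 = 41.556
Step 4: 140 μL + 11.9 mL = 12040 μL total → factor 12040/140 = 86
Overall dilution factor = 24.056 × 22.765 × 41.556 × 86 = 1.9571 × 10^6
Stock = 2.04 ng/mL × 1.9571 × 10^6 = 3.992 × 10^6 ng/mL = 3.99 mg/mL

3.99 mg/mL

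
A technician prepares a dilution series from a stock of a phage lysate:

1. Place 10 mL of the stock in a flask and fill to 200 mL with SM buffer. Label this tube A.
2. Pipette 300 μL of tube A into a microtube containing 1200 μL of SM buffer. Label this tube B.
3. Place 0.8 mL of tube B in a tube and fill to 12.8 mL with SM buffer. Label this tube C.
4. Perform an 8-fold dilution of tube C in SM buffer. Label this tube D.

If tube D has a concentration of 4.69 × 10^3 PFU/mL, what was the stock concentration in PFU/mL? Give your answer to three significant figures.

6.00 × 10^7 PFU/mL

Step 1: 10 mL brought to 200 mL → factor 200/10 = 20
Step 2: 300 μL + 1200 μL = 1500 μL total → factor 1500/300 = 5
Step 3: 0.8 mL brought to 12.8 mL → factor 12.8/0.8 = 16
Step 4: 8-fold → factor 8
Overall dilution factor = 20 × 5 × 16 × 8 = 12800
Stock = 4.69 × 10^3 PFU/mL × 12800 = 6.00 × 10^7 PFU/mL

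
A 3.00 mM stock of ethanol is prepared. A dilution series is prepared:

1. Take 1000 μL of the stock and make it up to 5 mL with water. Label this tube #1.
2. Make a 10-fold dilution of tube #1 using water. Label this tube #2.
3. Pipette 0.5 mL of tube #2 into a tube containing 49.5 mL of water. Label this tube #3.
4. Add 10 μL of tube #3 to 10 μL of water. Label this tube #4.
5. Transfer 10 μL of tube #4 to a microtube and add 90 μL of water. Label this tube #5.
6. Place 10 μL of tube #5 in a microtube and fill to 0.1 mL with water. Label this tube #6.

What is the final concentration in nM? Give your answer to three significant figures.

Step 1: 1000 μL brought to 5 mL → factor 5000/1000 = 5
Step 2: 10-fold → factor 10
Step 3: 0.5 mL + 49.5 mL = 50 mL total → factor 50/0.5 = 100
Step 4: 10 μL + 10 μL = 20 μL total → factor 20/10 = 2
Step 5: 10 μL + 90 μL = 100 μL total → factor 100/10 = 10
Step 6: 10 μL brought to 0.1 mL → factor 100/10 = 10
Overall dilution factor = 5 × 10 × 100 × 2 × 10 × 10 = 1 × 10^6
Final = 3.00 mM / 1 × 10^6 = 3.000 × 10^-6 mM = 3.00 nM

3.00 nM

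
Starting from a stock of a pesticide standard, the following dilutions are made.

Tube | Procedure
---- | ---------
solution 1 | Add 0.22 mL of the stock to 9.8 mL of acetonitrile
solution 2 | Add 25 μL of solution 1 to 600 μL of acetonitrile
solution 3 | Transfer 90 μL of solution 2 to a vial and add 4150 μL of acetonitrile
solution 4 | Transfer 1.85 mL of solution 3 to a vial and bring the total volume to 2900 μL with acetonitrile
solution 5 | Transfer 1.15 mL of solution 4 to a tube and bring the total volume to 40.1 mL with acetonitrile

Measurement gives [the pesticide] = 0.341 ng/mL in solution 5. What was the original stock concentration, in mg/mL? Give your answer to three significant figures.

1.00 mg/mL

Step 1: 0.22 mL + 9.8 mL = 10.02 mL total → factor 10.02/0.22 = 45.545
Step 2: 25 μL + 600 μL = 625 μL total → factor 625/25 = 25
Step 3: 90 μL + 4150 μL = 4240 μL total → factor 4240/90 = 47.111
Step 4: 1.85 mL brought to 2900 μL → factor 2.9/1.85 = 1.5676
Step 5: 1.15 mL brought to 40.1 mL → factor 40.1/1.15 = 34.87
Overall dilution factor = 45.545 × 25 × 47.111 × 1.5676 × 34.87 = 2.9321 × 10^6
Stock = 0.341 ng/mL × 2.9321 × 10^6 = 9.999 × 10^5 ng/mL = 1.00 mg/mL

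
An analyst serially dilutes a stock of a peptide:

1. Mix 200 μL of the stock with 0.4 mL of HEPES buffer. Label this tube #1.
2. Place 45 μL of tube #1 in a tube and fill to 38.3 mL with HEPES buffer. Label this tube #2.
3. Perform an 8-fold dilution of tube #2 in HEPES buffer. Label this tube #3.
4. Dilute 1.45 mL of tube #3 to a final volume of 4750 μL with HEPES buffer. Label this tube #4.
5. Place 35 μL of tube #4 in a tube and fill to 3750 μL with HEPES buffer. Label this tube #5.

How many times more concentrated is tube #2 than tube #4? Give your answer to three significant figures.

26.2

Step 1: 200 μL + 0.4 mL = 600 μL total → factor 600/200 = 3
Step 2: 45 μL brought to 38.3 mL → factor 38300/45 = 851.11
Step 3: 8-fold → factor 8
Step 4: 1.45 mL brought to 4750 μL → factor 4.75/1.45 = 3.2759
Dilution factor to tube #2 = 2553.3; to tube #4 = 66915
[tube #2]/[tube #4] = (factor to tube #4)/(factor to tube #2) = 66915/2553.3 = 26.2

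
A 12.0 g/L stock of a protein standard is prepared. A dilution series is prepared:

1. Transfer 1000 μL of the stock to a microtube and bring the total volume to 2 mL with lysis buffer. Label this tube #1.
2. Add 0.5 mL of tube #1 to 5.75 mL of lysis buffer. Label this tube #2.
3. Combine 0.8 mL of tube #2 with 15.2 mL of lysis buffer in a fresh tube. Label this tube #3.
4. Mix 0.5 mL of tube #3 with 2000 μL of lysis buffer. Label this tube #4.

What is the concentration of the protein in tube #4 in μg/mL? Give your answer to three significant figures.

Step 1: 1000 μL brought to 2 mL → factor 2000/1000 = 2
Step 2: 0.5 mL + 5.75 mL = 6.25 mL total → factor 6.25/0.5 = 12.5
Step 3: 0.8 mL + 15.2 mL = 16 mL total → factor 16/0.8 = 20
Step 4: 0.5 mL + 2000 μL = 2.5 mL total → factor 2.5/0.5 = 5
Overall dilution factor = 2 × 12.5 × 20 × 5 = 2500
Final = 12.0 g/L / 2500 = 0.004800 g/L = 4.80 μg/mL

4.80 μg/mL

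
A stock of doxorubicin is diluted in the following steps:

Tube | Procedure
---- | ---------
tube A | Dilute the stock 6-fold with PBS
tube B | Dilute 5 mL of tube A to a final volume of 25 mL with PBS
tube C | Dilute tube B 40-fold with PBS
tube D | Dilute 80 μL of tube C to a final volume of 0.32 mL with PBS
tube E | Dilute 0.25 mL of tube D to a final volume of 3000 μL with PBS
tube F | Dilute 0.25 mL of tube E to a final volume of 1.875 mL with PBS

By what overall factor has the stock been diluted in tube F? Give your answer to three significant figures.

4.32 × 10^5

Step 1: 6-fold → factor 6
Step 2: 5 mL brought to 25 mL → factor 25/5 = 5
Step 3: 40-fold → factor 40
Step 4: 80 μL brought to 0.32 mL → factor 320/80 = 4
Step 5: 0.25 mL brought to 3000 μL → factor 3/0.25 = 12
Step 6: 0.25 mL brought to 1.875 mL → factor 1.875/0.25 = 7.5
Overall dilution factor = 6 × 5 × 40 × 4 × 12 × 7.5 = 4.32 × 10^5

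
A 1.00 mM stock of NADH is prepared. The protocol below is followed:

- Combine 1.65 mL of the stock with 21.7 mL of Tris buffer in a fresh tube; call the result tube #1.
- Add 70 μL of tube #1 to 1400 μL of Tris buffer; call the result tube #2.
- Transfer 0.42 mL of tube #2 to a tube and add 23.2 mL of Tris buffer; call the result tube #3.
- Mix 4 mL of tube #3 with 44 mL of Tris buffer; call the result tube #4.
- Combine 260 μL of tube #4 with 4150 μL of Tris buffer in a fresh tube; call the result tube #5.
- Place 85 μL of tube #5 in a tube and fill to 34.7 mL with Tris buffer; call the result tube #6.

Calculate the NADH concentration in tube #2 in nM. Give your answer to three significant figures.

3.36 × 10^3 nM

Step 1: 1.65 mL + 21.7 mL = 23.35 mL total → factor 23.35/1.65 = 14.152
Step 2: 70 μL + 1400 μL = 1470 μL total → factor 1470/70 = 21
Dilution factor through tube #2 = 14.152 × 21 = 297.18
[tube #2] = 1.00 mM / 297.18 = 0.003365 mM = 3.36 × 10^3 nM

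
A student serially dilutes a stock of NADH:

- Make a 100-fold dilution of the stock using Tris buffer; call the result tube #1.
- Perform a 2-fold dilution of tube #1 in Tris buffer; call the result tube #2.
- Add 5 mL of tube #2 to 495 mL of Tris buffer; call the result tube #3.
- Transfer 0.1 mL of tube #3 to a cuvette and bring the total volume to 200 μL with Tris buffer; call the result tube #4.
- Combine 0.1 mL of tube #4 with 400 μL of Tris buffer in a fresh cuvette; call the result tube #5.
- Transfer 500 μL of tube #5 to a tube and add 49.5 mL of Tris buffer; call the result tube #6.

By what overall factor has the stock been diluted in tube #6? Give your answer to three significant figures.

2.00 × 10^7

Step 1: 100-fold → factor 100
Step 2: 2-fold → factor 2
Step 3: 5 mL + 495 mL = 500 mL total → factor 500/5 = 100
Step 4: 0.1 mL brought to 200 μL → factor 0.2/0.1 = 2
Step 5: 0.1 mL + 400 μL = 0.5 mL total → factor 0.5/0.1 = 5
Step 6: 500 μL + 49.5 mL = 50000 μL total → factor 50000/500 = 100
Overall dilution factor = 100 × 2 × 100 × 2 × 5 × 100 = 2 × 10^7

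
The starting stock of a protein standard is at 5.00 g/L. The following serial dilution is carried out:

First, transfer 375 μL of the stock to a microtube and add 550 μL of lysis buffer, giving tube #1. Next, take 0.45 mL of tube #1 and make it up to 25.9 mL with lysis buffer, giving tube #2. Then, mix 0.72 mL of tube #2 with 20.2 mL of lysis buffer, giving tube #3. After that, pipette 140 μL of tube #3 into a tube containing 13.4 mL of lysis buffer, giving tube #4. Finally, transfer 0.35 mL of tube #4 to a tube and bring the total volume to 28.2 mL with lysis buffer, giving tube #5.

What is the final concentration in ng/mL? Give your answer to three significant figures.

Step 1: 375 μL + 550 μL = 925 μL total → factor 925/375 = 2.4667
Step 2: 0.45 mL brought to 25.9 mL → factor 25.9/0.45 = 57.556
Step 3: 0.72 mL + 20.2 mL = 20.92 mL total → factor 20.92/0.72 = 29.056
Step 4: 140 μL + 13.4 mL = 13540 μL total → factor 13540/140 = 96.714
Step 5: 0.35 mL brought to 28.2 mL → factor 28.2/0.35 = 80.571
Overall dilution factor = 2.4667 × 57.556 × 29.056 × 96.714 × 80.571 = 3.2144 × 10^7
Final = 5.00 g/L / 3.2144 × 10^7 = 1.556 × 10^-7 g/L = 0.156 ng/mL

0.156 ng/mL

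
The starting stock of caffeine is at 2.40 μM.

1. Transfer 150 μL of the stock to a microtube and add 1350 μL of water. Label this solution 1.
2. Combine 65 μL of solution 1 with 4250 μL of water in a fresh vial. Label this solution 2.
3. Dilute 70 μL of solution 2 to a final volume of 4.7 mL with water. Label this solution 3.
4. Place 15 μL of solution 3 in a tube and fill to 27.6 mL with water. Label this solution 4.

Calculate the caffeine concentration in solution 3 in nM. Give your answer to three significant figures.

Step 1: 150 μL + 1350 μL = 1500 μL total → factor 1500/150 = 10
Step 2: 65 μL + 4250 μL = 4315 μL total → factor 4315/65 = 66.385
Step 3: 70 μL brought to 4.7 mL → factor 4700/70 = 67.143
Dilution factor through solution 3 = 10 × 66.385 × 67.143 = 44573
[solution 3] = 2.40 μM / 44573 = 5.384 × 10^-5 μM = 0.0538 nM

0.0538 nM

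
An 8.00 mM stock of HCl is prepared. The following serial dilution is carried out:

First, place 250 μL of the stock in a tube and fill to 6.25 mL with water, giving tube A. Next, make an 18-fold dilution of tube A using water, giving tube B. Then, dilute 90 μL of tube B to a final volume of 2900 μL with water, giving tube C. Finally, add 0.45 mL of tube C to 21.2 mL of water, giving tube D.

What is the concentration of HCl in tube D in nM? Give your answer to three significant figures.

Step 1: 250 μL brought to 6.25 mL → factor 6250/250 = 25
Step 2: 18-fold → factor 18
Step 3: 90 μL brought to 2900 μL → factor 2900/90 = 32.222
Step 4: 0.45 mL + 21.2 mL = 21.65 mL total → factor 21.65/0.45 = 48.111
Overall dilution factor = 25 × 18 × 32.222 × 48.111 = 6.9761 × 10^5
Final = 8.00 mM / 6.9761 × 10^5 = 1.147 × 10^-5 mM = 11.5 nM

11.5 nM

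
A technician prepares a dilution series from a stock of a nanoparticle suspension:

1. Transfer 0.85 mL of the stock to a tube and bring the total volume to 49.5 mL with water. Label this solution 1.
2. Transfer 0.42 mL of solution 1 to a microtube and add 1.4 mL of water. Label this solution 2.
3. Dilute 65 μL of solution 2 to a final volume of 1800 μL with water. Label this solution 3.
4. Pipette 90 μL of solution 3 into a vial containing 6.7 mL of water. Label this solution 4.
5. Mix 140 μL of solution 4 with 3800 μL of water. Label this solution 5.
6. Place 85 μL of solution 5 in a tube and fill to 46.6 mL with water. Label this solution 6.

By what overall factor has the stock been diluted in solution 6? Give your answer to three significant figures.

Step 1: 0.85 mL brought to 49.5 mL → factor 49.5/0.85 = 58.235
Step 2: 0.42 mL + 1.4 mL = 1.82 mL total → factor 1.82/0.42 = 4.3333
Step 3: 65 μL brought to 1800 μL → factor 1800/65 = 27.692
Step 4: 90 μL + 6.7 mL = 6790 μL total → factor 6790/90 = 75.444
Step 5: 140 μL + 3800 μL = 3940 μL total → factor 3940/140 = 28.143
Step 6: 85 μL brought to 46.6 mL → factor 46600/85 = 548.24
Overall dilution factor = 58.235 × 4.3333 × 27.692 × 75.444 × 28.143 × 548.24 = 8.1345 × 10^9

8.13 × 10^9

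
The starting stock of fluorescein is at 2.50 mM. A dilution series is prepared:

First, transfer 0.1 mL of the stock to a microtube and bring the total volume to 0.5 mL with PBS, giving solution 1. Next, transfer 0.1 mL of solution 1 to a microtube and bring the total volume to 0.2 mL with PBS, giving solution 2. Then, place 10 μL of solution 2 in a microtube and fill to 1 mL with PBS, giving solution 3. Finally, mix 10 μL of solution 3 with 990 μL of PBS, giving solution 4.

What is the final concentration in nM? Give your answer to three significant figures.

Step 1: 0.1 mL brought to 0.5 mL → factor 0.5/0.1 = 5
Step 2: 0.1 mL brought to 0.2 mL → factor 0.2/0.1 = 2
Step 3: 10 μL brought to 1 mL → factor 1000/10 = 100
Step 4: 10 μL + 990 μL = 1000 μL total → factor 1000/10 = 100
Overall dilution factor = 5 × 2 × 100 × 100 = 1 × 10^5
Final = 2.50 mM / 1 × 10^5 = 2.500 × 10^-5 mM = 25.0 nM

25.0 nM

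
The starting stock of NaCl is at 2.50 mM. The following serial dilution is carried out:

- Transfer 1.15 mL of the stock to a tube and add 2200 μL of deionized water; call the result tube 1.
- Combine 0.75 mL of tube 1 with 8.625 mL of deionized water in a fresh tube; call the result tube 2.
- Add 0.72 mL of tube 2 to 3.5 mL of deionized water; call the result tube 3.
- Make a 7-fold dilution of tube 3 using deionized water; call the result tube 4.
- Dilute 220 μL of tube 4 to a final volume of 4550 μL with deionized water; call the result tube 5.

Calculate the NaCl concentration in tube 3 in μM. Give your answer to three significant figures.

Step 1: 1.15 mL + 2200 μL = 3.35 mL total → factor 3.35/1.15 = 2.913
Step 2: 0.75 mL + 8.625 mL = 9.375 mL total → factor 9.375/0.75 = 12.5
Step 3: 0.72 mL + 3.5 mL = 4.22 mL total → factor 4.22/0.72 = 5.8611
Dilution factor through tube 3 = 2.913 × 12.5 × 5.8611 = 213.42
[tube 3] = 2.50 mM / 213.42 = 0.01171 mM = 11.7 μM

11.7 μM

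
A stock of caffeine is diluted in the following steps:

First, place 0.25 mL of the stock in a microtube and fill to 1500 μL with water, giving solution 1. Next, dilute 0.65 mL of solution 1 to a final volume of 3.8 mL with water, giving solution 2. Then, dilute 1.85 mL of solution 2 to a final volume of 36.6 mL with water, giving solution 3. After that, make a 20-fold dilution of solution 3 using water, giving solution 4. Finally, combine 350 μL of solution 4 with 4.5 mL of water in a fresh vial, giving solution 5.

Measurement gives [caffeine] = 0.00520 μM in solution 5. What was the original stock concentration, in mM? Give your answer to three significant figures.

Step 1: 0.25 mL brought to 1500 μL → factor 1.5/0.25 = 6
Step 2: 0.65 mL brought to 3.8 mL → factor 3.8/0.65 = 5.8462
Step 3: 1.85 mL brought to 36.6 mL → factor 36.6/1.85 = 19.784
Step 4: 20-fold → factor 20
Step 5: 350 μL + 4.5 mL = 4850 μL total → factor 4850/350 = 13.857
Overall dilution factor = 6 × 5.8462 × 19.784 × 20 × 13.857 = 1.9232 × 10^5
Stock = 0.00520 μM × 1.9232 × 10^5 = 1000 μM = 1.00 mM

1.00 mM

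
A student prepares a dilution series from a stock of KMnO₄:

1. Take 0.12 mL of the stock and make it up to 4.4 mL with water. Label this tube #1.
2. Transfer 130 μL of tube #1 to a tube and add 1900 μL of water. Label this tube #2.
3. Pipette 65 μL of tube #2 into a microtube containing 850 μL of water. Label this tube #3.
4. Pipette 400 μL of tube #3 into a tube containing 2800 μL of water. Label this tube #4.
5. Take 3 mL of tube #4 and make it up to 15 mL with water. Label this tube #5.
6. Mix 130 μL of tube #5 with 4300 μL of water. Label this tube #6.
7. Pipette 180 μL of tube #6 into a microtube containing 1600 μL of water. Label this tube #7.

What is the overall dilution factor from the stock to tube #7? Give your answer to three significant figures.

Step 1: 0.12 mL brought to 4.4 mL → factor 4.4/0.12 = 36.667
Step 2: 130 μL + 1900 μL = 2030 μL total → factor 2030/130 = 15.615
Step 3: 65 μL + 850 μL = 915 μL total → factor 915/65 = 14.077
Step 4: 400 μL + 2800 μL = 3200 μL total → factor 3200/400 = 8
Step 5: 3 mL brought to 15 mL → factor 15/3 = 5
Step 6: 130 μL + 4300 μL = 4430 μL total → factor 4430/130 = 34.077
Step 7: 180 μL + 1600 μL = 1780 μL total → factor 1780/180 = 9.8889
Overall dilution factor = 36.667 × 15.615 × 14.077 × 8 × 5 × 34.077 × 9.8889 = 1.0864 × 10^8

1.09 × 10^8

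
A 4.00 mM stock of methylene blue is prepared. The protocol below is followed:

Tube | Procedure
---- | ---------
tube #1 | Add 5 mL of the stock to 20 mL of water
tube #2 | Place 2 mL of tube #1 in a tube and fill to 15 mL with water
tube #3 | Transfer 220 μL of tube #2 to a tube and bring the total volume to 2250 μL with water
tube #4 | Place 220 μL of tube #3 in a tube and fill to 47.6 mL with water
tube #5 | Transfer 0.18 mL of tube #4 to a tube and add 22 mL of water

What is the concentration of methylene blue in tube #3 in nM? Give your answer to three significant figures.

1.04 × 10^4 nM

Step 1: 5 mL + 20 mL = 25 mL total → factor 25/5 = 5
Step 2: 2 mL brought to 15 mL → factor 15/2 = 7.5
Step 3: 220 μL brought to 2250 μL → factor 2250/220 = 10.227
Dilution factor through tube #3 = 5 × 7.5 × 10.227 = 383.52
[tube #3] = 4.00 mM / 383.52 = 0.01043 mM = 1.04 × 10^4 nM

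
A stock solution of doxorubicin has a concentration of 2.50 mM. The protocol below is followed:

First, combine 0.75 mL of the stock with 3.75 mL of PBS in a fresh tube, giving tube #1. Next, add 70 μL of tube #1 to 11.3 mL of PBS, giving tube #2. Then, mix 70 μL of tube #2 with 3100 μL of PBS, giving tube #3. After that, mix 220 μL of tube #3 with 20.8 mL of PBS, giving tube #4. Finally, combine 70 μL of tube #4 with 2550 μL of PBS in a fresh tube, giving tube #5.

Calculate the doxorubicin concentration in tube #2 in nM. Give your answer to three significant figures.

Step 1: 0.75 mL + 3.75 mL = 4.5 mL total → factor 4.5/0.75 = 6
Step 2: 70 μL + 11.3 mL = 11370 μL total → factor 11370/70 = 162.43
Dilution factor through tube #2 = 6 × 162.43 = 974.57
[tube #2] = 2.50 mM / 974.57 = 0.002565 mM = 2.57 × 10^3 nM

2.57 × 10^3 nM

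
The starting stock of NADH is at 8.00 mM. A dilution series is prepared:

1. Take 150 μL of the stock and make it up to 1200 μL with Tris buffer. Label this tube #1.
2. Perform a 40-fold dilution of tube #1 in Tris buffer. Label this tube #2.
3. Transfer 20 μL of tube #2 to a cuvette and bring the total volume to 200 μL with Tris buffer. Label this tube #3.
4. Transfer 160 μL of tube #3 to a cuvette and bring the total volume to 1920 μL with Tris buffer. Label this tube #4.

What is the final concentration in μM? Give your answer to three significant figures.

Step 1: 150 μL brought to 1200 μL → factor 1200/150 = 8
Step 2: 40-fold → factor 40
Step 3: 20 μL brought to 200 μL → factor 200/20 = 10
Step 4: 160 μL brought to 1920 μL → factor 1920/160 = 12
Overall dilution factor = 8 × 40 × 10 × 12 = 38400
Final = 8.00 mM / 38400 = 0.0002083 mM = 0.208 μM

0.208 μM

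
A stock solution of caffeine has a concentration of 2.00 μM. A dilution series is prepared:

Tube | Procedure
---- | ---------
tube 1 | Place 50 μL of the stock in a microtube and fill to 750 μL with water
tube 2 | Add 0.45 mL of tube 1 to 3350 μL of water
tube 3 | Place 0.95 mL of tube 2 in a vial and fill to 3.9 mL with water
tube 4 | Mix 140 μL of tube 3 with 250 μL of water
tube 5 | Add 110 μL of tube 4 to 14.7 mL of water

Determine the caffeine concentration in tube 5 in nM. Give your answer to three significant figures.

0.0103 nM

Step 1: 50 μL brought to 750 μL → factor 750/50 = 15
Step 2: 0.45 mL + 3350 μL = 3.8 mL total → factor 3.8/0.45 = 8.4444
Step 3: 0.95 mL brought to 3.9 mL → factor 3.9/0.95 = 4.1053
Step 4: 140 μL + 250 μL = 390 μL total → factor 390/140 = 2.7857
Step 5: 110 μL + 14.7 mL = 14810 μL total → factor 14810/110 = 134.64
Overall dilution factor = 15 × 8.4444 × 4.1053 × 2.7857 × 134.64 = 1.9503 × 10^5
Final = 2.00 μM / 1.9503 × 10^5 = 1.025 × 10^-5 μM = 0.0103 nM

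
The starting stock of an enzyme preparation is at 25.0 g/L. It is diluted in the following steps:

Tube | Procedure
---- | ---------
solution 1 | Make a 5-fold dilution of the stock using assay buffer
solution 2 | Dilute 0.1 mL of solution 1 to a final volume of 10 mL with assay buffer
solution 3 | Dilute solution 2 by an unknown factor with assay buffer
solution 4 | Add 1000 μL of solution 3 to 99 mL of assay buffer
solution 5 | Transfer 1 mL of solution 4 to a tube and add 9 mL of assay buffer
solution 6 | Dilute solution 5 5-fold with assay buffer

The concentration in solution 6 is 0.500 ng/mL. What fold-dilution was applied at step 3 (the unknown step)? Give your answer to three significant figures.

20.0-fold

Step 1: 5-fold → factor 5
Step 2: 0.1 mL brought to 10 mL → factor 10/0.1 = 100
Step 3: unknown factor x
Step 4: 1000 μL + 99 mL = 1 × 10^5 μL total → factor 1 × 10^5/1000 = 100
Step 5: 1 mL + 9 mL = 10 mL total → factor 10/1 = 10
Step 6: 5-fold → factor 5
Product of known-step factors = 2.5 × 10^6
Overall factor = 25.0 g/L / (0.500 ng/mL) = 5 × 10^7
x = 5 × 10^7 / 2.5 × 10^6 = 20.0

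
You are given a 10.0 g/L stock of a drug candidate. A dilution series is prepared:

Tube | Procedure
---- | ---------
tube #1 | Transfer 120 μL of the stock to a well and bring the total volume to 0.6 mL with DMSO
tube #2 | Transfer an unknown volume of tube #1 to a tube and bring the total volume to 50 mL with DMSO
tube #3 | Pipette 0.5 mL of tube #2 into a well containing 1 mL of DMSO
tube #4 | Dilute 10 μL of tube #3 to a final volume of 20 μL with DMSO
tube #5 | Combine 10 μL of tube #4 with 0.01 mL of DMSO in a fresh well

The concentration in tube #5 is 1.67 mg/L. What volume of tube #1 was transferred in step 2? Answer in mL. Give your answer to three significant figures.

0.501 mL

Step 1: 120 μL brought to 0.6 mL → factor 600/120 = 5
Step 2: v brought to 50 mL → factor = 50 mL/v
Step 3: 0.5 mL + 1 mL = 1.5 mL total → factor 1.5/0.5 = 3
Step 4: 10 μL brought to 20 μL → factor 20/10 = 2
Step 5: 10 μL + 0.01 mL = 20 μL total → factor 20/10 = 2
Product of known-step factors = 60
Overall factor = 10.0 g/L / (1.67 mg/L) = 5988
Step-2 factor = 5988 / 60 = 99.8
v = 50 mL / 99.8 = 0.501 mL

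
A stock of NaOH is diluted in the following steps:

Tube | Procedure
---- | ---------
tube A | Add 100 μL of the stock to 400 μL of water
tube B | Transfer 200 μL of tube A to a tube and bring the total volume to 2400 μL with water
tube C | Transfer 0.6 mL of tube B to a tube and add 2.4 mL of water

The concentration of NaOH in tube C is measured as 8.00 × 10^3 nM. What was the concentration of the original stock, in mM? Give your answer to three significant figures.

Step 1: 100 μL + 400 μL = 500 μL total → factor 500/100 = 5
Step 2: 200 μL brought to 2400 μL → factor 2400/200 = 12
Step 3: 0.6 mL + 2.4 mL = 3 mL total → factor 3/0.6 = 5
Overall dilution factor = 5 × 12 × 5 = 300
Stock = 8.00 × 10^3 nM × 300 = 2.400 × 10^6 nM = 2.40 mM

2.40 mM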